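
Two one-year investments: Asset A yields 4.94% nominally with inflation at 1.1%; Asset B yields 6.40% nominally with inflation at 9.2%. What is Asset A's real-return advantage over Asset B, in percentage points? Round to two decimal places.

6.36

Asset A real return: 1.0494/1.011 − 1 = 3.798%.
Asset B real return: 1.0640/1.092 − 1 = -2.564%.
Difference: 3.798 − (-2.564) = 6.362 pp.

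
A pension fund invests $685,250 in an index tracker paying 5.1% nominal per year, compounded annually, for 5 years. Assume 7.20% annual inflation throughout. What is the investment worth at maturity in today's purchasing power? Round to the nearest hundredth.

Nominal value at maturity: $685,250 × (1 + 5.1%)^5 ≈ $878,744.51.
Price-level factor over 5 years: (1 + 7.20%)^5 ≈ 1.4157087842.
The maturity value deflated by that factor is the answer in today's purchasing power.

$620,709.94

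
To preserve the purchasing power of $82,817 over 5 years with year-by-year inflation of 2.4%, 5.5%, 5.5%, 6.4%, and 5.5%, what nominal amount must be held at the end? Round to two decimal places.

Cumulative price-level factor: 1.024 × 1.055 × 1.055 × 1.064 × 1.055 ≈ 1.2793782508.
The nominal amount required is $82,817 scaled up by that factor.

$105,954.27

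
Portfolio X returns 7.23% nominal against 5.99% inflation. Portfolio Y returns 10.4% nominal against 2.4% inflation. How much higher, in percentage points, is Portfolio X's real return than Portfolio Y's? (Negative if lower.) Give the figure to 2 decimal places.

Portfolio X real return: 1.0723/1.0599 − 1 = 1.170%.
Portfolio Y real return: 1.104/1.024 − 1 = 7.813%.
Difference: 1.170 − 7.813 = -6.643 pp.

-6.64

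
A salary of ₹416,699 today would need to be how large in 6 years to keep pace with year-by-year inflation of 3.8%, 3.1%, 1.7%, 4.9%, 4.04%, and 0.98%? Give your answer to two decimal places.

Cumulative price-level factor: 1.038 × 1.031 × 1.017 × 1.049 × 1.0404 × 1.0098 ≈ 1.1994666292.
The nominal amount required is ₹416,699 scaled up by that factor.

₹499,816.54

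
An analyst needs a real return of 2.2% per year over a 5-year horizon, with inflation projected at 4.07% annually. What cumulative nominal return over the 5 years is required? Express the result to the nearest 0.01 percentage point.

36.11%

Required annual nominal rate: (1+2.2%)(1+4.07%) − 1 = 6.35954%.
Cumulative over 5 years: (1 + 0.0635954)^5 − 1 ≈ 0.36108.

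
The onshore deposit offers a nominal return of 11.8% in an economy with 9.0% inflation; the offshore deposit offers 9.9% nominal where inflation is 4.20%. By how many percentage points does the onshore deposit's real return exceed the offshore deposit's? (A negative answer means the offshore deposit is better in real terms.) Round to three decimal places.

-2.901

The onshore deposit real return: 1.118/1.090 − 1 = 2.5688%.
The offshore deposit real return: 1.099/1.0420 − 1 = 5.4702%.
Difference: 2.5688 − 5.4702 = -2.9014 pp.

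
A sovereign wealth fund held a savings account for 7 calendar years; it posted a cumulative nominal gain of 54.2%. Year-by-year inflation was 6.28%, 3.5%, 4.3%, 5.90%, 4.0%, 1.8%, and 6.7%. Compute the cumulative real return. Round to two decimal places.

12.35%

Cumulative inflation factor: 1.0628 × 1.035 × 1.043 × 1.0590 × 1.040 × 1.018 × 1.067 ≈ 1.37252.
Nominal growth factor: 1.54200. Real growth factor = 1.54200 / 1.37252 ≈ 1.12348.
Total real return ≈ 12.3483%.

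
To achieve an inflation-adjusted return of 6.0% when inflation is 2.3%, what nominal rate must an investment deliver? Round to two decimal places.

By the Fisher equation, 1 + r_nom = (1 + 6.0%)(1 + 2.3%) = 1.060 × 1.023 = 1.08438.
So r_nom = 8.438%.

8.44%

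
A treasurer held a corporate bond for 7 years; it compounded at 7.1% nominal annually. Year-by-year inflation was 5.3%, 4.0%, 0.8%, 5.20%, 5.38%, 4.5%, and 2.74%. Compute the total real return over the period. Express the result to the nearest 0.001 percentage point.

Cumulative inflation factor: 1.053 × 1.040 × 1.008 × 1.0520 × 1.0538 × 1.045 × 1.0274 ≈ 1.31387.
Nominal growth factor: 1.61632. Real growth factor = 1.61632 / 1.31387 ≈ 1.23020.
Total real return ≈ 23.0196%.

23.020%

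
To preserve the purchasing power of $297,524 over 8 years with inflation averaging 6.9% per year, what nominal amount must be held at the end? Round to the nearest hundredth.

Cumulative price-level factor: (1+6.9%)^8 ≈ 1.7053818700.
Multiplying $297,524 by the price-level factor gives the future nominal sum.

$507,392.04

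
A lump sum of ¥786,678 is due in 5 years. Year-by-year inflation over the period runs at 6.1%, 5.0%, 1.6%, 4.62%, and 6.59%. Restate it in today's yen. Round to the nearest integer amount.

Price-level factor over 5 years: 1.061 × 1.050 × 1.016 × 1.0462 × 1.0659 ≈ 1.2622040485.
Purchasing power today: ¥786,678 divided by that factor.

¥623,257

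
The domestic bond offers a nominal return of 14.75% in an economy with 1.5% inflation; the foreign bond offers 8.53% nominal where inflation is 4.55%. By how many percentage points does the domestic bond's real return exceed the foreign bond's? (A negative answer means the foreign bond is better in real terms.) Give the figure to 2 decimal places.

The domestic bond real return: 1.1475/1.015 − 1 = 13.054%.
The foreign bond real return: 1.0853/1.0455 − 1 = 3.807%.
Difference: 13.054 − 3.807 = 9.247 pp.

9.25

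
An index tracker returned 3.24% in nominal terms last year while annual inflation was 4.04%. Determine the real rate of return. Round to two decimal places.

-0.77%

Real return via the Fisher equation: (1 + 3.24%)/(1 + 4.04%) − 1 = 1.0324/1.0404 − 1 ≈ -0.00769.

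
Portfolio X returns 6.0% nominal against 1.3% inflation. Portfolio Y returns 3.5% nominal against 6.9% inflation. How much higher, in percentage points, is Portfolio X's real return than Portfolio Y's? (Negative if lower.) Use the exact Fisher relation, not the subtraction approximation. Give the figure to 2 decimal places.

Portfolio X real return: 1.060/1.013 − 1 = 4.640%.
Portfolio Y real return: 1.035/1.069 − 1 = -3.181%.
Difference: 4.640 − (-3.181) = 7.821 pp.

7.82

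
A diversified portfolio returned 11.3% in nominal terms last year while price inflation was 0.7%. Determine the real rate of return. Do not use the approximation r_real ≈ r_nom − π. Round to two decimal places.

Real return via the Fisher equation: (1 + 11.3%)/(1 + 0.7%) − 1 = 1.113/1.007 − 1 ≈ 0.10526.

10.53%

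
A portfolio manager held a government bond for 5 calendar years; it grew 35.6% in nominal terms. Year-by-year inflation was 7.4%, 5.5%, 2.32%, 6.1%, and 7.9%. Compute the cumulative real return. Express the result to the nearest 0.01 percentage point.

2.17%

Cumulative inflation factor: 1.074 × 1.055 × 1.0232 × 1.061 × 1.079 ≈ 1.32725.
Nominal growth factor: 1.35600. Real growth factor = 1.35600 / 1.32725 ≈ 1.02166.
Total real return ≈ 2.1658%.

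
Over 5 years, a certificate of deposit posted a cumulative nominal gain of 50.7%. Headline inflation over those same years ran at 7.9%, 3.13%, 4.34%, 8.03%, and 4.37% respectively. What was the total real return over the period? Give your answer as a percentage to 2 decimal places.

15.12%

Cumulative inflation factor: 1.079 × 1.0313 × 1.0434 × 1.0803 × 1.0437 ≈ 1.30911.
Nominal growth factor: 1.50700. Real growth factor = 1.50700 / 1.30911 ≈ 1.15116.
Total real return ≈ 15.1161%.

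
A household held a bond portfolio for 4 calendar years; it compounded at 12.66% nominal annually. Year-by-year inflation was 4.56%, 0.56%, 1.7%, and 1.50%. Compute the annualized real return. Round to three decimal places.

10.376%

Cumulative inflation factor: 1.0456 × 1.0056 × 1.017 × 1.0150 ≈ 1.08537.
Nominal growth factor: 1.61094. Real growth factor = 1.61094 / 1.08537 ≈ 1.48423.
Annualized: 1.48423^(1/4) − 1 ≈ 0.10376.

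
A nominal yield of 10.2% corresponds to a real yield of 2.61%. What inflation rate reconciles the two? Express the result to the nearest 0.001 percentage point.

7.397%

From (1+r_nom) = (1+r_real)(1+π), we get 1+π = (1 + 10.2%)/(1 + 2.61%) = 1.102/1.0261 ≈ 1.07397.
So π ≈ 7.3969%.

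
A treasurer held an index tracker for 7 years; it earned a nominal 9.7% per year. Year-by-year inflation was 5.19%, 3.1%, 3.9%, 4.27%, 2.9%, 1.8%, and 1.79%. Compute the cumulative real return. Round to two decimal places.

52.61%

Cumulative inflation factor: 1.0519 × 1.031 × 1.039 × 1.0427 × 1.029 × 1.018 × 1.0179 ≈ 1.25278.
Nominal growth factor: 1.91182. Real growth factor = 1.91182 / 1.25278 ≈ 1.52605.
Total real return ≈ 52.6055%.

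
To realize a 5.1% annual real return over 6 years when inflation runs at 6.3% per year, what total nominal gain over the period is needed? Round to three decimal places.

94.454%

Required annual nominal rate: (1+5.1%)(1+6.3%) − 1 = 11.7213%.
Cumulative over 6 years: (1 + 0.117213)^6 − 1 ≈ 0.94454.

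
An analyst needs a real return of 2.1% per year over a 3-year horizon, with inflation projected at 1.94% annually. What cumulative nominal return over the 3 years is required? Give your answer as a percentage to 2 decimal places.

Required annual nominal rate: (1+2.1%)(1+1.94%) − 1 = 4.08074%.
Cumulative over 3 years: (1 + 0.0408074)^3 − 1 ≈ 0.12749.

12.75%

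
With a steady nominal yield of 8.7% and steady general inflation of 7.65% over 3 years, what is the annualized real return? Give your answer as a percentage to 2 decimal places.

0.98%

With constant rates the annual real return is the same each year: (1+8.7%)/(1+7.65%) − 1 = 0.00975.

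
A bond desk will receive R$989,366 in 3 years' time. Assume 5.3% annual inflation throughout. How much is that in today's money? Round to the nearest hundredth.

R$847,367.63

Price-level factor over 3 years: (1 + 5.3%)^3 = 1.167575877.
Purchasing power today: R$989,366 divided by that factor.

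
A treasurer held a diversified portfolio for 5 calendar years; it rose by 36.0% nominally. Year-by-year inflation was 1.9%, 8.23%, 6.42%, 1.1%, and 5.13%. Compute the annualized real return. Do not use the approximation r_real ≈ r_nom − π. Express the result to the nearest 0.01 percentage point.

1.74%

Cumulative inflation factor: 1.019 × 1.0823 × 1.0642 × 1.011 × 1.0513 ≈ 1.24745.
Nominal growth factor: 1.36000. Real growth factor = 1.36000 / 1.24745 ≈ 1.09022.
Annualized: 1.09022^(1/5) − 1 ≈ 0.01743.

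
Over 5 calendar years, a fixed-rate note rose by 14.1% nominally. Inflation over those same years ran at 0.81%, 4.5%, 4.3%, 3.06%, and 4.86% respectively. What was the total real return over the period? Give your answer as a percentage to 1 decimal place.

-3.9%

Cumulative inflation factor: 1.0081 × 1.045 × 1.043 × 1.0306 × 1.0486 ≈ 1.18742.
Nominal growth factor: 1.14100. Real growth factor = 1.14100 / 1.18742 ≈ 0.96091.
Total real return ≈ -3.9093%.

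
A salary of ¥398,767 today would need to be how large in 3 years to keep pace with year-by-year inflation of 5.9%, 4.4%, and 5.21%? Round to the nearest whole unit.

¥463,845

Cumulative price-level factor: 1.059 × 1.044 × 1.0521 = 1.1631975516.
Multiplying ¥398,767 by the price-level factor gives the future nominal sum.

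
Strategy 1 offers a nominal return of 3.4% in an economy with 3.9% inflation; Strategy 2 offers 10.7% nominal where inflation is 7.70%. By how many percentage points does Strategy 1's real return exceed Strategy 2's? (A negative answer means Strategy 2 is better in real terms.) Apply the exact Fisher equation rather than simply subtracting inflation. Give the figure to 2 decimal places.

-3.27

Strategy 1 real return: 1.034/1.039 − 1 = -0.481%.
Strategy 2 real return: 1.107/1.0770 − 1 = 2.786%.
Difference: -0.481 − 2.786 = -3.267 pp.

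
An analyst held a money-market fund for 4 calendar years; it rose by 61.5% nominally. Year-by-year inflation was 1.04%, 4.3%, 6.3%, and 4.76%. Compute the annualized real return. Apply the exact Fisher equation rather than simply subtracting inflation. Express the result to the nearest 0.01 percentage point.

8.31%

Cumulative inflation factor: 1.0104 × 1.043 × 1.063 × 1.0476 ≈ 1.17356.
Nominal growth factor: 1.61500. Real growth factor = 1.61500 / 1.17356 ≈ 1.37615.
Annualized: 1.37615^(1/4) − 1 ≈ 0.08309.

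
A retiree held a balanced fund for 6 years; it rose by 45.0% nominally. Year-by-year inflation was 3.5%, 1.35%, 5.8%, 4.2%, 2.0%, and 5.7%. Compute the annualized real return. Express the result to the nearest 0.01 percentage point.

2.55%

Cumulative inflation factor: 1.035 × 1.0135 × 1.058 × 1.042 × 1.020 × 1.057 ≈ 1.24679.
Nominal growth factor: 1.45000. Real growth factor = 1.45000 / 1.24679 ≈ 1.16299.
Annualized: 1.16299^(1/6) − 1 ≈ 0.02548.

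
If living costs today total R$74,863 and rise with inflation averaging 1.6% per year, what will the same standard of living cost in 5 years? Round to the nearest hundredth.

R$81,046.78

Cumulative price-level factor: (1+1.6%)^5 ≈ 1.0826012887.
Multiplying R$74,863 by the price-level factor gives the future nominal sum.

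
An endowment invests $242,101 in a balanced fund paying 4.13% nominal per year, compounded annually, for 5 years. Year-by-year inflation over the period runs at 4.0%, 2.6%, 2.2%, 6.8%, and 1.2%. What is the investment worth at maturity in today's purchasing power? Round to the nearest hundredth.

$251,473.70

Nominal value at maturity: $242,101 × (1 + 4.13%)^5 ≈ $296,398.45.
Price-level factor over 5 years: 1.040 × 1.026 × 1.022 × 1.068 × 1.012 ≈ 1.1786459305.
The maturity value deflated by that factor is the answer in today's purchasing power.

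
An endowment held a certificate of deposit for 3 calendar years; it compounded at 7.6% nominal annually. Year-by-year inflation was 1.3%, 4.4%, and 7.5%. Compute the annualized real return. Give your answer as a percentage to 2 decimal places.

Cumulative inflation factor: 1.013 × 1.044 × 1.075 ≈ 1.13689.
Nominal growth factor: 1.24577. Real growth factor = 1.24577 / 1.13689 ≈ 1.09577.
Annualized: 1.09577^(1/3) − 1 ≈ 0.03095.

3.10%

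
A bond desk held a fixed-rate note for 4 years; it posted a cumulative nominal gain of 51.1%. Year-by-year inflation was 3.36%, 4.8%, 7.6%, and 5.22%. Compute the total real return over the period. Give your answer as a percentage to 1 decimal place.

Cumulative inflation factor: 1.0336 × 1.048 × 1.076 × 1.0522 ≈ 1.22638.
Nominal growth factor: 1.51100. Real growth factor = 1.51100 / 1.22638 ≈ 1.23208.
Total real return ≈ 23.2083%.

23.2%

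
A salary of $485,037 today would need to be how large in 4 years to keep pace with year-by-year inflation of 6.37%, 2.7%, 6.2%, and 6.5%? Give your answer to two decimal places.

Cumulative price-level factor: 1.0637 × 1.027 × 1.062 × 1.065 ≈ 1.2355596795.
The nominal amount required is $485,037 scaled up by that factor.

$599,292.16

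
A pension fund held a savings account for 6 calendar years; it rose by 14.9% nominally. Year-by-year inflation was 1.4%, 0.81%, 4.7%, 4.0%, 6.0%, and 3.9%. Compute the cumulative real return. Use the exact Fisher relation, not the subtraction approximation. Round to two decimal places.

-6.27%

Cumulative inflation factor: 1.014 × 1.0081 × 1.047 × 1.040 × 1.060 × 1.039 ≈ 1.22587.
Nominal growth factor: 1.14900. Real growth factor = 1.14900 / 1.22587 ≈ 0.93730.
Total real return ≈ -6.2703%.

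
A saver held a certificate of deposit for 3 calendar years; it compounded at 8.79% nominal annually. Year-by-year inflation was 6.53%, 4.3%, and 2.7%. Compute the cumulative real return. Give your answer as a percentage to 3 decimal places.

12.834%

Cumulative inflation factor: 1.0653 × 1.043 × 1.027 ≈ 1.14111.
Nominal growth factor: 1.28756. Real growth factor = 1.28756 / 1.14111 ≈ 1.12834.
Total real return ≈ 12.8341%.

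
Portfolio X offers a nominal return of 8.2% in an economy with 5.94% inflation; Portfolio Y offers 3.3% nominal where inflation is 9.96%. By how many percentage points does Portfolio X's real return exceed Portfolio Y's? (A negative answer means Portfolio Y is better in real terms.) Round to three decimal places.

8.190

Portfolio X real return: 1.082/1.0594 − 1 = 2.1333%.
Portfolio Y real return: 1.033/1.0996 − 1 = -6.0567%.
Difference: 2.1333 − (-6.0567) = 8.1900 pp.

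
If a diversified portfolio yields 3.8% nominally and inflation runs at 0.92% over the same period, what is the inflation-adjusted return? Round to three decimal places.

Real return via the Fisher equation: (1 + 3.8%)/(1 + 0.92%) − 1 = 1.038/1.0092 − 1 ≈ 0.02854.

2.854%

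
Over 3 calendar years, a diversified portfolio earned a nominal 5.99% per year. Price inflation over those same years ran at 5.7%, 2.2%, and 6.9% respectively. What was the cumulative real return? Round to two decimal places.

3.11%

Cumulative inflation factor: 1.057 × 1.022 × 1.069 ≈ 1.15479.
Nominal growth factor: 1.19068. Real growth factor = 1.19068 / 1.15479 ≈ 1.03108.
Total real return ≈ 3.1077%.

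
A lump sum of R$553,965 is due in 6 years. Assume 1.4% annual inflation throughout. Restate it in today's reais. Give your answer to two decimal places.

R$509,629.54

Price-level factor over 6 years: (1 + 1.4%)^6 ≈ 1.0869954595.
Purchasing power today: R$553,965 divided by that factor.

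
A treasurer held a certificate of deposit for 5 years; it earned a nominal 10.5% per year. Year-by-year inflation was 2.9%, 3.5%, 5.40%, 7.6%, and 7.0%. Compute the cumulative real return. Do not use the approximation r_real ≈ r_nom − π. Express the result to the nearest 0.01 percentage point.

Cumulative inflation factor: 1.029 × 1.035 × 1.0540 × 1.076 × 1.070 ≈ 1.29239.
Nominal growth factor: 1.64745. Real growth factor = 1.64745 / 1.29239 ≈ 1.27473.
Total real return ≈ 27.4732%.

27.47%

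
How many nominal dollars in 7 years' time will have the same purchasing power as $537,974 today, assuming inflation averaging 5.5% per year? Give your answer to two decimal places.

Cumulative price-level factor: (1+5.5%)^7 ≈ 1.4546791611.
The nominal amount required is $537,974 scaled up by that factor.

$782,579.57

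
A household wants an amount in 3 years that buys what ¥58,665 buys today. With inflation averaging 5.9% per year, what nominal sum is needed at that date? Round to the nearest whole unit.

Cumulative price-level factor: (1+5.9%)^3 = 1.187648379.
Multiplying ¥58,665 by the price-level factor gives the future nominal sum.

¥69,673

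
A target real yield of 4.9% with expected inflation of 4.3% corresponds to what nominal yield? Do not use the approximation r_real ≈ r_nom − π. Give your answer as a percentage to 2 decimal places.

9.41%

By the Fisher equation, 1 + r_nom = (1 + 4.9%)(1 + 4.3%) = 1.049 × 1.043 = 1.094107.
So r_nom = 9.4107%.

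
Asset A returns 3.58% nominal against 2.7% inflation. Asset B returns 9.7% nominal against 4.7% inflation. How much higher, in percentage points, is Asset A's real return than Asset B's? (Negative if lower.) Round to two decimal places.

-3.92

Asset A real return: 1.0358/1.027 − 1 = 0.857%.
Asset B real return: 1.097/1.047 − 1 = 4.776%.
Difference: 0.857 − 4.776 = -3.919 pp.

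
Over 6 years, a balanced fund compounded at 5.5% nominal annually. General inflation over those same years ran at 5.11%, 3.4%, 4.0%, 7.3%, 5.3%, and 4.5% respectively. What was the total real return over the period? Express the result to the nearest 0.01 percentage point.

Cumulative inflation factor: 1.0511 × 1.034 × 1.040 × 1.073 × 1.053 × 1.045 ≈ 1.33457.
Nominal growth factor: 1.37884. Real growth factor = 1.37884 / 1.33457 ≈ 1.03317.
Total real return ≈ 3.3172%.

3.32%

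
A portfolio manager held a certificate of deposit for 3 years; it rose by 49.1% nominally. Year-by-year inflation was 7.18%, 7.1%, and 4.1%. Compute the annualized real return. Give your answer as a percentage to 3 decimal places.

Cumulative inflation factor: 1.0718 × 1.071 × 1.041 ≈ 1.19496.
Nominal growth factor: 1.49100. Real growth factor = 1.49100 / 1.19496 ≈ 1.24774.
Annualized: 1.24774^(1/3) − 1 ≈ 0.07657.

7.657%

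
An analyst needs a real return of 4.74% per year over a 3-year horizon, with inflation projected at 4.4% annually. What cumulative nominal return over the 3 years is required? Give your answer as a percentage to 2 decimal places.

Required annual nominal rate: (1+4.74%)(1+4.4%) − 1 = 9.34856%.
Cumulative over 3 years: (1 + 0.0934856)^3 − 1 ≈ 0.30749.

30.75%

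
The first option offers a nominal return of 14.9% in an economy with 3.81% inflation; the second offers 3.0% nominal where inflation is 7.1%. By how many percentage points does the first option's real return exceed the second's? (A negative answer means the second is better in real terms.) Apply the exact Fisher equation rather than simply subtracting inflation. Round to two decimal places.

14.51

The first option real return: 1.149/1.0381 − 1 = 10.683%.
The second real return: 1.030/1.071 − 1 = -3.828%.
Difference: 10.683 − (-3.828) = 14.511 pp.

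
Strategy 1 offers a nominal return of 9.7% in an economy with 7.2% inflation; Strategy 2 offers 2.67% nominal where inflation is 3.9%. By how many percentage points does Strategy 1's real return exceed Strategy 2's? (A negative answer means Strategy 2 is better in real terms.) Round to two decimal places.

Strategy 1 real return: 1.097/1.072 − 1 = 2.332%.
Strategy 2 real return: 1.0267/1.039 − 1 = -1.184%.
Difference: 2.332 − (-1.184) = 3.516 pp.

3.52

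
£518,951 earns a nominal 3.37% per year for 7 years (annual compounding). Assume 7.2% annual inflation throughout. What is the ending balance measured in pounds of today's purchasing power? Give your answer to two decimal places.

£402,276.32

Nominal value at maturity: £518,951 × (1 + 3.37%)^7 ≈ £654,467.32.
Price-level factor over 7 years: (1 + 7.2%)^7 ≈ 1.6269098835.
The maturity value deflated by that factor is the answer in today's purchasing power.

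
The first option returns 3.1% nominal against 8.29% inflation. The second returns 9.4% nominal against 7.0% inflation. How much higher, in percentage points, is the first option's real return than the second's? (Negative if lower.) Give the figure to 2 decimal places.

The first option real return: 1.031/1.0829 − 1 = -4.793%.
The second real return: 1.094/1.070 − 1 = 2.243%.
Difference: -4.793 − 2.243 = -7.036 pp.

-7.04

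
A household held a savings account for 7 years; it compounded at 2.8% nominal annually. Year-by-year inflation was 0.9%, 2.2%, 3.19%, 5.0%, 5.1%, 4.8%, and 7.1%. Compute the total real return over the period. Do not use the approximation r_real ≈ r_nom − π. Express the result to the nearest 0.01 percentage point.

Cumulative inflation factor: 1.009 × 1.022 × 1.0319 × 1.050 × 1.051 × 1.048 × 1.071 ≈ 1.31802.
Nominal growth factor: 1.21325. Real growth factor = 1.21325 / 1.31802 ≈ 0.92051.
Total real return ≈ -7.9488%.

-7.95%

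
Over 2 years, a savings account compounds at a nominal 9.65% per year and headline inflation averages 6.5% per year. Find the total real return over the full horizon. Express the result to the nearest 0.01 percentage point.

The annual real rate is (1+9.65%)/(1+6.5%) − 1 = 2.9577%.
Compounded over 2 years: (1 + 0.029577)^2 − 1 ≈ 0.06003.

6.00%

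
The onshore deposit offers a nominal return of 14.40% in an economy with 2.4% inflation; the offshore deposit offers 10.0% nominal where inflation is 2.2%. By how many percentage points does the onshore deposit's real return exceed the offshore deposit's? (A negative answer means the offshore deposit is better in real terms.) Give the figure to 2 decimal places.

The onshore deposit real return: 1.1440/1.024 − 1 = 11.719%.
The offshore deposit real return: 1.100/1.022 − 1 = 7.632%.
Difference: 11.719 − 7.632 = 4.087 pp.

4.09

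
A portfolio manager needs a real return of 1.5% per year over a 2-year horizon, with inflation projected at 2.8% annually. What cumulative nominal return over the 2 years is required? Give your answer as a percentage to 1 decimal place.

8.9%

Required annual nominal rate: (1+1.5%)(1+2.8%) − 1 = 4.342%.
Cumulative over 2 years: (1 + 0.04342)^2 − 1 ≈ 0.08873.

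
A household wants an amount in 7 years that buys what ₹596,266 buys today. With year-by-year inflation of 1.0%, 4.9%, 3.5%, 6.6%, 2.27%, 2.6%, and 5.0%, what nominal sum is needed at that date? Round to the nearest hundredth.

Cumulative price-level factor: 1.010 × 1.049 × 1.035 × 1.066 × 1.0227 × 1.026 × 1.050 ≈ 1.2878916642.
The nominal amount required is ₹596,266 scaled up by that factor.

₹767,926.01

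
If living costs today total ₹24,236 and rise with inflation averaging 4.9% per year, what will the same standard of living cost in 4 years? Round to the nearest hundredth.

₹29,346.94

Cumulative price-level factor: (1+4.9%)^4 ≈ 1.2108823608.
Multiplying ₹24,236 by the price-level factor gives the future nominal sum.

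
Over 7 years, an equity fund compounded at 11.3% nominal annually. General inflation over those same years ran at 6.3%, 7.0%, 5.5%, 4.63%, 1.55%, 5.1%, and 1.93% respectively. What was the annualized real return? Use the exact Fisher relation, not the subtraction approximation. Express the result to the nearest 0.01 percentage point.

6.45%

Cumulative inflation factor: 1.063 × 1.070 × 1.055 × 1.0463 × 1.0155 × 1.051 × 1.0193 ≈ 1.36587.
Nominal growth factor: 2.11576. Real growth factor = 2.11576 / 1.36587 ≈ 1.54902.
Annualized: 1.54902^(1/7) − 1 ≈ 0.06451.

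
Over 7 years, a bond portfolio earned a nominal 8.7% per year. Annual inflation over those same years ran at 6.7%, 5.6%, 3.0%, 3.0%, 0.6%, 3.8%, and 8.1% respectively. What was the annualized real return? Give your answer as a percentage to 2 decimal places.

Cumulative inflation factor: 1.067 × 1.056 × 1.030 × 1.030 × 1.006 × 1.038 × 1.081 ≈ 1.34935.
Nominal growth factor: 1.79311. Real growth factor = 1.79311 / 1.34935 ≈ 1.32887.
Annualized: 1.32887^(1/7) − 1 ≈ 0.04145.

4.15%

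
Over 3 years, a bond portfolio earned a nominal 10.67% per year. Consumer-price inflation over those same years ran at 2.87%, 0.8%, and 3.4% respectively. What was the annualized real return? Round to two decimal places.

Cumulative inflation factor: 1.0287 × 1.008 × 1.034 ≈ 1.07219.
Nominal growth factor: 1.35547. Real growth factor = 1.35547 / 1.07219 ≈ 1.26421.
Annualized: 1.26421^(1/3) − 1 ≈ 0.08128.

8.13%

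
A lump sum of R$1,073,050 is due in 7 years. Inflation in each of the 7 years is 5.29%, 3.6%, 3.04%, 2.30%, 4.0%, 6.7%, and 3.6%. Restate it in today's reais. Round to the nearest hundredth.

Price-level factor over 7 years: 1.0529 × 1.036 × 1.0304 × 1.0230 × 1.040 × 1.067 × 1.036 ≈ 1.3218612725.
Purchasing power today: R$1,073,050 divided by that factor.

R$811,772.02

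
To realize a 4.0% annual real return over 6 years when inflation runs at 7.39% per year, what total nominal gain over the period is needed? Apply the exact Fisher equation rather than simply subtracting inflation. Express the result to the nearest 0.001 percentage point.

Required annual nominal rate: (1+4.0%)(1+7.39%) − 1 = 11.6856%.
Cumulative over 6 years: (1 + 0.116856)^6 − 1 ≈ 0.94081.

94.081%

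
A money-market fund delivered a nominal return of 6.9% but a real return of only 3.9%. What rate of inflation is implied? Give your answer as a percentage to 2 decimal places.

2.89%

From (1+r_nom) = (1+r_real)(1+π), we get 1+π = (1 + 6.9%)/(1 + 3.9%) = 1.069/1.039 ≈ 1.02887.
So π ≈ 2.8874%.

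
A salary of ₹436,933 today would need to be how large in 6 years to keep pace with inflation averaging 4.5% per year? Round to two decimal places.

Cumulative price-level factor: (1+4.5%)^6 ≈ 1.3022601248.
Multiplying ₹436,933 by the price-level factor gives the future nominal sum.

₹569,000.42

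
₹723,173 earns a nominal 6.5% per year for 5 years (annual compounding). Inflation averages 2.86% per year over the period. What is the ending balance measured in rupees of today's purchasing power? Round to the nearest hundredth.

₹860,513.41

Nominal value at maturity: ₹723,173 × (1 + 6.5%)^5 ≈ ₹990,809.68.
Price-level factor over 5 years: (1 + 2.86%)^5 ≈ 1.1514169010.
The maturity value deflated by that factor is the answer in today's purchasing power.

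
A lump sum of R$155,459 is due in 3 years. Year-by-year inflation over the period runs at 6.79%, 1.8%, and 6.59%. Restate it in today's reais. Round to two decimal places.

R$134,159.38

Price-level factor over 3 years: 1.0679 × 1.018 × 1.0659 ≈ 1.1587635530.
Purchasing power today: R$155,459 divided by that factor.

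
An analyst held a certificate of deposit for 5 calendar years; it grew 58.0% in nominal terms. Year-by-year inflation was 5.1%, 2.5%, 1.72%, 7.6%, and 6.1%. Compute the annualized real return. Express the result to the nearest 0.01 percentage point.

Cumulative inflation factor: 1.051 × 1.025 × 1.0172 × 1.076 × 1.061 ≈ 1.25101.
Nominal growth factor: 1.58000. Real growth factor = 1.58000 / 1.25101 ≈ 1.26298.
Annualized: 1.26298^(1/5) − 1 ≈ 0.04780.

4.78%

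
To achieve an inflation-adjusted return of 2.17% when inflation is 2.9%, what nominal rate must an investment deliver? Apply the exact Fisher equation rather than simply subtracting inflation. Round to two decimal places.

By the Fisher equation, 1 + r_nom = (1 + 2.17%)(1 + 2.9%) = 1.0217 × 1.029 = 1.0513293.
So r_nom = 5.13293%.

5.13%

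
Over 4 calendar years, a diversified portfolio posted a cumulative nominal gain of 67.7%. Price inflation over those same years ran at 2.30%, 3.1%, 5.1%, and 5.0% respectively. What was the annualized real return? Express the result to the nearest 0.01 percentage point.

9.56%

Cumulative inflation factor: 1.0230 × 1.031 × 1.051 × 1.050 ≈ 1.16393.
Nominal growth factor: 1.67700. Real growth factor = 1.67700 / 1.16393 ≈ 1.44081.
Annualized: 1.44081^(1/4) − 1 ≈ 0.09560.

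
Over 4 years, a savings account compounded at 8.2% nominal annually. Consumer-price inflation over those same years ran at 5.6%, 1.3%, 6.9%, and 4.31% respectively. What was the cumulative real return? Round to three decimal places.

14.903%

Cumulative inflation factor: 1.056 × 1.013 × 1.069 × 1.0431 ≈ 1.19283.
Nominal growth factor: 1.37059. Real growth factor = 1.37059 / 1.19283 ≈ 1.14903.
Total real return ≈ 14.9032%.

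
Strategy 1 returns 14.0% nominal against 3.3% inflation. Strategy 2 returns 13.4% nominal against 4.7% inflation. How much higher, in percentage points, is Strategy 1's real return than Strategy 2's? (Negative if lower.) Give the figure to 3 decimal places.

2.049

Strategy 1 real return: 1.140/1.033 − 1 = 10.3582%.
Strategy 2 real return: 1.134/1.047 − 1 = 8.3095%.
Difference: 10.3582 − 8.3095 = 2.0487 pp.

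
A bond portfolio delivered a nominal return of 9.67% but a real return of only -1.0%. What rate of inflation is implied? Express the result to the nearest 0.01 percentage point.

10.78%

From (1+r_nom) = (1+r_real)(1+π), we get 1+π = (1 + 9.67%)/(1 − 1.0%) = 1.0967/0.990 ≈ 1.10778.
So π ≈ 10.7778%.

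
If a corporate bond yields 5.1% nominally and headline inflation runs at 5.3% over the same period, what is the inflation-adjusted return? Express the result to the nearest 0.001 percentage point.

Real return via the Fisher equation: (1 + 5.1%)/(1 + 5.3%) − 1 = 1.051/1.053 − 1 ≈ -0.00190.

-0.190%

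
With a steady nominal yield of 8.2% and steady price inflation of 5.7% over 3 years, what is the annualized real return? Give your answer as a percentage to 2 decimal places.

With constant rates the annual real return is the same each year: (1+8.2%)/(1+5.7%) − 1 = 0.02365.

2.37%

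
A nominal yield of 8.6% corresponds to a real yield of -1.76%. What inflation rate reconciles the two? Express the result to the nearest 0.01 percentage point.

10.55%

From (1+r_nom) = (1+r_real)(1+π), we get 1+π = (1 + 8.6%)/(1 − 1.76%) = 1.086/0.9824 ≈ 1.10546.
So π ≈ 10.5456%.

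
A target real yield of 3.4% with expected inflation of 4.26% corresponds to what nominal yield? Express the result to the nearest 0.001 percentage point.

By the Fisher equation, 1 + r_nom = (1 + 3.4%)(1 + 4.26%) = 1.034 × 1.0426 = 1.0780484.
So r_nom = 7.80484%.

7.805%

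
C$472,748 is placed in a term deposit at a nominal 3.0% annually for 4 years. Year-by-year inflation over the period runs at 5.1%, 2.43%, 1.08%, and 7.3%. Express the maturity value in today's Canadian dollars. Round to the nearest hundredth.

C$455,704.96

Nominal value at maturity: C$472,748 × (1 + 3.0%)^4 ≈ C$532,082.04.
Price-level factor over 4 years: 1.051 × 1.0243 × 1.0108 × 1.073 ≈ 1.1676020369.
Dividing the nominal maturity value by the price-level factor gives the value in today's money.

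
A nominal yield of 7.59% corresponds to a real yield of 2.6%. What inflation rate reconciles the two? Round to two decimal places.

4.86%

From (1+r_nom) = (1+r_real)(1+π), we get 1+π = (1 + 7.59%)/(1 + 2.6%) = 1.0759/1.026 ≈ 1.04864.
So π ≈ 4.8635%.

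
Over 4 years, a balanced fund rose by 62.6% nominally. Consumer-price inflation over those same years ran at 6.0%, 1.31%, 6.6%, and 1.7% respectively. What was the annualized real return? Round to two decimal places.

8.71%

Cumulative inflation factor: 1.060 × 1.0131 × 1.066 × 1.017 ≈ 1.16422.
Nominal growth factor: 1.62600. Real growth factor = 1.62600 / 1.16422 ≈ 1.39664.
Annualized: 1.39664^(1/4) − 1 ≈ 0.08710.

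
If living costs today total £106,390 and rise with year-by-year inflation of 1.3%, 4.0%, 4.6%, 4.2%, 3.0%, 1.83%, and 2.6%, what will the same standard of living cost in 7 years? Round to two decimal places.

Cumulative price-level factor: 1.013 × 1.040 × 1.046 × 1.042 × 1.030 × 1.0183 × 1.026 ≈ 1.2356700414.
Multiplying £106,390 by the price-level factor gives the future nominal sum.

£131,462.94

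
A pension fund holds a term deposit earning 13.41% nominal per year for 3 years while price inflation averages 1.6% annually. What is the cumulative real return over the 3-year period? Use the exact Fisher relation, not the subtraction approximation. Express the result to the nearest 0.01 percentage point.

The annual real rate is (1+13.41%)/(1+1.6%) − 1 = 11.6240%.
Compounded over 3 years: (1 + 0.116240)^3 − 1 ≈ 0.39083.

39.08%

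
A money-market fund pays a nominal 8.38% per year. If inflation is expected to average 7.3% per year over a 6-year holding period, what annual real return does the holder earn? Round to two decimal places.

With constant rates the annual real return is the same each year: (1+8.38%)/(1+7.3%) − 1 = 0.01007.

1.01%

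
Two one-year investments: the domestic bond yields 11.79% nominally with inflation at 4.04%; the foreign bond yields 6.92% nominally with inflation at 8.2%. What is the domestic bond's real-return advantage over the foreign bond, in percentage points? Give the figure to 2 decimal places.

The domestic bond real return: 1.1179/1.0404 − 1 = 7.449%.
The foreign bond real return: 1.0692/1.082 − 1 = -1.183%.
Difference: 7.449 − (-1.183) = 8.632 pp.

8.63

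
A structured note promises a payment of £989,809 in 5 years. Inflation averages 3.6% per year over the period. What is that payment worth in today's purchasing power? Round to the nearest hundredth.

Price-level factor over 5 years: (1 + 3.6%)^5 ≈ 1.1934350185.
Purchasing power today: £989,809 divided by that factor.

£829,378.21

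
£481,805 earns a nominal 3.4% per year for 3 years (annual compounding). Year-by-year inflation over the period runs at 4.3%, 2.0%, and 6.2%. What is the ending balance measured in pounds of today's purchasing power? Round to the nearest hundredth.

£471,437.28

Nominal value at maturity: £481,805 × (1 + 3.4%)^3 ≈ £532,638.95.
Price-level factor over 3 years: 1.043 × 1.020 × 1.062 = 1.12981932.
The maturity value deflated by that factor is the answer in today's purchasing power.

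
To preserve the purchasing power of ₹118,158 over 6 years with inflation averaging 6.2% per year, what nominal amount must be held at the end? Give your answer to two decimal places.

₹169,515.82

Cumulative price-level factor: (1+6.2%)^6 ≈ 1.4346537586.
Multiplying ₹118,158 by the price-level factor gives the future nominal sum.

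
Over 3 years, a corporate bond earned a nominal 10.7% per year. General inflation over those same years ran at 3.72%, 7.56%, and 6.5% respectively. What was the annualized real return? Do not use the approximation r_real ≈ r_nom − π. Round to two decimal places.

Cumulative inflation factor: 1.0372 × 1.0756 × 1.065 ≈ 1.18813.
Nominal growth factor: 1.35657. Real growth factor = 1.35657 / 1.18813 ≈ 1.14177.
Annualized: 1.14177^(1/3) − 1 ≈ 0.04519.

4.52%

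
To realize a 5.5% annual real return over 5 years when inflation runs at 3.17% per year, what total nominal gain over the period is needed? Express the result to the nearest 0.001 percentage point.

Required annual nominal rate: (1+5.5%)(1+3.17%) − 1 = 8.84435%.
Cumulative over 5 years: (1 + 0.0884435)^5 − 1 ≈ 0.52767.

52.767%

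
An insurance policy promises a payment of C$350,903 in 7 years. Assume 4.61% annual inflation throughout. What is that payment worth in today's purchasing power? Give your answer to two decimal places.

C$255,961.51

Price-level factor over 7 years: (1 + 4.61%)^7 ≈ 1.3709209545.
Purchasing power today: C$350,903 divided by that factor.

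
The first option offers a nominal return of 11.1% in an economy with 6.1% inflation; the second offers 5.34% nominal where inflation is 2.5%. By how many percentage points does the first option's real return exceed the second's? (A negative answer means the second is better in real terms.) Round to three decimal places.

1.942

The first option real return: 1.111/1.061 − 1 = 4.7125%.
The second real return: 1.0534/1.025 − 1 = 2.7707%.
Difference: 4.7125 − 2.7707 = 1.9418 pp.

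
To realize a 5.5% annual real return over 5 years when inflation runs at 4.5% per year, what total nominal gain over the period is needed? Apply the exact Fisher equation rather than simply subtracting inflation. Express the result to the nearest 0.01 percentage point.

62.87%

Required annual nominal rate: (1+5.5%)(1+4.5%) − 1 = 10.2475%.
Cumulative over 5 years: (1 + 0.102475)^5 − 1 ≈ 0.62871.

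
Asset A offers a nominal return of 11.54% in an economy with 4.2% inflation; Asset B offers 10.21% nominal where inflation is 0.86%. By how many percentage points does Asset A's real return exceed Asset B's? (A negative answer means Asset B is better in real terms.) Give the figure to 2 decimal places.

Asset A real return: 1.1154/1.042 − 1 = 7.044%.
Asset B real return: 1.1021/1.0086 − 1 = 9.270%.
Difference: 7.044 − 9.270 = -2.226 pp.

-2.23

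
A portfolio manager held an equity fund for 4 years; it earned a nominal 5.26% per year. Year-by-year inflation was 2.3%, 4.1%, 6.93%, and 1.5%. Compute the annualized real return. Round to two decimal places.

1.52%

Cumulative inflation factor: 1.023 × 1.041 × 1.0693 × 1.015 ≈ 1.15582.
Nominal growth factor: 1.22759. Real growth factor = 1.22759 / 1.15582 ≈ 1.06209.
Annualized: 1.06209^(1/4) − 1 ≈ 0.01517.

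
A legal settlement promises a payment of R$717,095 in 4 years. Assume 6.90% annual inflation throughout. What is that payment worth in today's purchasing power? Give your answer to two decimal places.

Price-level factor over 4 years: (1 + 6.90%)^4 ≈ 1.3059027031.
Purchasing power today: R$717,095 divided by that factor.

R$549,118.24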